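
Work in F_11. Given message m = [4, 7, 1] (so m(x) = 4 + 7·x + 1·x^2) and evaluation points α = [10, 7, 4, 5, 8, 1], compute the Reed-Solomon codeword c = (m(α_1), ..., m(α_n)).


c = [9, 3, 4, 9, 3, 1]

Message polynomial: m(x) = 4 + 7·x + 1·x^2 (mod 11).
For each evaluation point α_i, compute m(α_i) mod 11:
  α_1 = 10: Horner steps 1 → 6 → 9, so m(10) = 9.
  α_2 = 7: Horner steps 1 → 3 → 3, so m(7) = 3.
  α_3 = 4: Horner steps 1 → 0 → 4, so m(4) = 4.
  α_4 = 5: Horner steps 1 → 1 → 9, so m(5) = 9.
  α_5 = 8: Horner steps 1 → 4 → 3, so m(8) = 3.
  α_6 = 1: Horner steps 1 → 8 → 1, so m(1) = 1.
Codeword c = [9, 3, 4, 9, 3, 1] ∈ F_11^6.


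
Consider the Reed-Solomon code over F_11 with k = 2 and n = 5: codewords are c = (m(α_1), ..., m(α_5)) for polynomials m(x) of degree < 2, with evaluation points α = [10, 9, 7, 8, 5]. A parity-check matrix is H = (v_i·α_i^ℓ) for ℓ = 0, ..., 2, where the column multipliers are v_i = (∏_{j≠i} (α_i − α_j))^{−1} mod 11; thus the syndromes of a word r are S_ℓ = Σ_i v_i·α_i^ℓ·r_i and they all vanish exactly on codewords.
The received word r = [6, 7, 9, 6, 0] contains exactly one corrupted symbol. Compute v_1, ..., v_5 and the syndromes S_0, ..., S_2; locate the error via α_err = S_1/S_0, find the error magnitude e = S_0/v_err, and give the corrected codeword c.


S = (7, 1, 8), error at position 4, error magnitude e = 9, c = [6, 7, 9, 8, 0].

Step 1: column multipliers v_i = (∏_{j≠i}(α_i − α_j))^{−1} mod 11.
  i = 1 (α = 10): (10−9)(10−7)(10−8)(10−5) = 1·3·2·5 = 30 ≡ 8, so v_1 = 8^{−1} = 7 (mod 11).
  i = 2 (α = 9): (9−10)(9−7)(9−8)(9−5) = (−1)·2·1·4 = −8 ≡ 3, so v_2 = 3^{−1} = 4 (mod 11).
  i = 3 (α = 7): (7−10)(7−9)(7−8)(7−5) = (−3)·(−2)·(−1)·2 = −12 ≡ 10, so v_3 = 10^{−1} = 10 (mod 11).
  i = 4 (α = 8): (8−10)(8−9)(8−7)(8−5) = (−2)·(−1)·1·3 = 6 ≡ 6, so v_4 = 6^{−1} = 2 (mod 11).
  i = 5 (α = 5): (5−10)(5−9)(5−7)(5−8) = (−5)·(−4)·(−2)·(−3) = 120 ≡ 10, so v_5 = 10^{−1} = 10 (mod 11).
  v = [7, 4, 10, 2, 10].
Step 2: syndromes of r = [6, 7, 9, 6, 0] (all sums mod 11).
  S_0 = Σ v_i r_i = 7·6 + 4·7 + 10·9 + 2·6 + 10·0 = 172 ≡ 7.
  S_1 = Σ v_i α_i r_i = 7·10·6 + 4·9·7 + 10·7·9 + 2·8·6 + 10·5·0 = 1398 ≡ 1.
  α_i^2 mod 11 = [1, 4, 5, 9, 3].
  S_2 = Σ v_i α_i^2 r_i = 7·1·6 + 4·4·7 + 10·5·9 + 2·9·6 + 10·3·0 = 712 ≡ 8.
  S = (7, 1, 8) ≠ 0, so r is not a codeword (an error is present).
Step 3: locate the error. For a single error e at position i, S_ℓ = v_i·e·α_i^ℓ, so α_err = S_1/S_0.
  S_0^{−1} = 7^{−1} = 8 (mod 11), so α_err = 1·8 = 8 ≡ 8 = α_4. Error position i = 4.
  Consistency check: S_2/S_1 = 8·1 = 8 ≡ 8 = α_err ✓ (single-error assumption holds).
Step 4: error magnitude e = S_0/v_4 = S_0·∏_{j≠4}(α_4 − α_j) = 7·6 = 42 ≡ 9 (mod 11).
Step 5: correct position 4: c_4 = r_4 − e = 6 − 9 ≡ 8 (mod 11). Hence c = [6, 7, 9, 8, 0].
  Check: interpolating c through the α_i gives m(x) = 5 + 10·x (degree < 2) with m(α_i) = c_i for every i, so c is indeed a codeword.


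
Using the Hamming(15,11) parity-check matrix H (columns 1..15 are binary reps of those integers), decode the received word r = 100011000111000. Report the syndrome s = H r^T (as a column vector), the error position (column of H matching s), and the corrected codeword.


s = (1, 1, 1, 1)^T, error position = 15, corrected codeword c = 100011000111001

Compute s = H r^T mod 2 one row at a time:
  s_1 = 0 + 0 + 1 + 1 + 1 + 0 + 0 + 0 = 3 ≡ 1 (mod 2).
  s_2 = 0 + 1 + 1 + 0 + 1 + 0 + 0 + 0 = 3 ≡ 1 (mod 2).
  s_3 = 0 + 0 + 1 + 0 + 1 + 1 + 0 + 0 = 3 ≡ 1 (mod 2).
  s_4 = 1 + 0 + 1 + 0 + 0 + 1 + 0 + 0 = 3 ≡ 1 (mod 2).
s = (1, 1, 1, 1)^T — this equals column 15 of H (binary 1111), so error is at position 15.
Correct: flip bit 15 of r = 100011000111000 to get c = 100011000111001.


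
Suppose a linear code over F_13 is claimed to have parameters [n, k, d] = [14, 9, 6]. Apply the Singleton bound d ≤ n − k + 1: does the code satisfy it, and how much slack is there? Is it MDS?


Singleton RHS = n − k + 1 = 6, slack = 0, bound satisfied, MDS.

Singleton bound: d ≤ n − k + 1.
Here n = 14, k = 9, so n − k + 1 = 6.
Given d = 6, check d ≤ 6: YES.
Slack = (n − k + 1) − d = 0.
The code is MDS (slack = 0).
Description: the claimed parameters are [14, 9, 6]_13; such a code would be MDS (meets Singleton bound).


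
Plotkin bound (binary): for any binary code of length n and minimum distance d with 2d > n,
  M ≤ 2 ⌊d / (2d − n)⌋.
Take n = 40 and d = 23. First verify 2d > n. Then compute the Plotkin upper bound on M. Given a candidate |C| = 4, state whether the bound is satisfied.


Plotkin bound M ≤ 6; given |C| = 4 ≤ bound (satisfied).

Check applicability: 2d = 46, n = 40.
2d − n = 6 > 0, so Plotkin applies.
Compute d/(2d−n) = 23/6 ≈ 3.8333.
⌊d/(2d−n)⌋ = 3.
Plotkin bound: M ≤ 2·3 = 6.
Given |C| = 4, check: satisfied.
This |C| is below the Plotkin bound.


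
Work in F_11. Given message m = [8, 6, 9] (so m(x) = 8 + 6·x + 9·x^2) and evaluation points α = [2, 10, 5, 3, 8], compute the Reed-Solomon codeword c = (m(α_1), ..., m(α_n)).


c = [1, 0, 10, 8, 5]

Message polynomial: m(x) = 8 + 6·x + 9·x^2 (mod 11).
For each evaluation point α_i, compute m(α_i) mod 11:
  α_1 = 2: Horner steps 9 → 2 → 1, so m(2) = 1.
  α_2 = 10: Horner steps 9 → 8 → 0, so m(10) = 0.
  α_3 = 5: Horner steps 9 → 7 → 10, so m(5) = 10.
  α_4 = 3: Horner steps 9 → 0 → 8, so m(3) = 8.
  α_5 = 8: Horner steps 9 → 1 → 5, so m(8) = 5.
Codeword c = [1, 0, 10, 8, 5] ∈ F_11^5.


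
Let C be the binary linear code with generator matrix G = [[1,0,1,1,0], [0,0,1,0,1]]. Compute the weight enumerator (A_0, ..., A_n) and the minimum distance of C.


Weight distribution: A_0 = 1, A_2 = 1, A_3 = 2. Minimum distance d = 2.

Enumerate all 2^2 = 4 messages m ∈ F_2^2.
For each, compute codeword c = mG in F_2^5, then tally its weight.
  m = 00 → c = 00000, weight = 0.
  m = 10 → c = 10110, weight = 3.
  m = 01 → c = 00101, weight = 2.
  m = 11 → c = 10011, weight = 3.
Tally weights:
  weight 0: 1 codewords.
  weight 2: 1 codewords.
  weight 3: 2 codewords.
Minimum distance d = smallest w > 0 with A_w > 0 = 2.
Sanity: Σ A_w = 4 = 2^2 = 4 ✓.


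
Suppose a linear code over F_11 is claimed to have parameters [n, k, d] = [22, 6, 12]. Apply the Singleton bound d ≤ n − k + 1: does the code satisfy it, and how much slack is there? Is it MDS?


Singleton RHS = n − k + 1 = 17, slack = 5, bound satisfied, not MDS.

Singleton bound: d ≤ n − k + 1.
Here n = 22, k = 6, so n − k + 1 = 17.
Given d = 12, check d ≤ 17: YES.
Slack = (n − k + 1) − d = 5.
The code is NOT MDS (slack = 5 > 0).
Description: the claimed parameters are [22, 6, 12]_11; such a code would be non-MDS.


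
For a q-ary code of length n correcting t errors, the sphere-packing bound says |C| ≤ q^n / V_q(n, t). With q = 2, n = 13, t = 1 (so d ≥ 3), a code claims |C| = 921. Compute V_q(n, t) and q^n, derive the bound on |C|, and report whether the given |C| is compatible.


V_q(n, t) = 14, q^n = 8192, Hamming bound = 585, |C| = 921 > bound (violated).

Step 1: Compute V_q(n, t) = Σ_{j=0}^1 C(n, j) (q−1)^j.
  j = 0: C(13,0)·(1)^0 = 1·1 = 1.
  j = 1: C(13,1)·(1)^1 = 13·1 = 13.
  V_q(n, t) = 1 + 13 = 14.
Step 2: q^n = 2^13 = 8192.
Step 3: Hamming bound ⌊q^n / V_q(n,t)⌋ = ⌊8192/14⌋ = 585.
Step 4: Compare |C| = 921 to 585: violated.
The claimed |C| lies above the Hamming bound, so no 2-ary code of length 13 with d ≥ 3 can have 921 codewords.


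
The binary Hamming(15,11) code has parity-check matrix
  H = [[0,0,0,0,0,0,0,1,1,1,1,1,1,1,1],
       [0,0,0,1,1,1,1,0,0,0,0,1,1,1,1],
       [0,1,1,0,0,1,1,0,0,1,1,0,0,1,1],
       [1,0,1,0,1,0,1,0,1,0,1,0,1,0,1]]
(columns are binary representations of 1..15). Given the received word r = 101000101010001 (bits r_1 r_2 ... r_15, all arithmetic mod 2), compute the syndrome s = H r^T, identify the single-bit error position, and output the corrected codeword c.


s = (1, 0, 0, 0)^T, error position = 8, corrected codeword c = 101000111010001

Compute s = H r^T mod 2 one row at a time:
  s_1 = 0 + 1 + 0 + 1 + 0 + 0 + 0 + 1 = 3 ≡ 1 (mod 2).
  s_2 = 0 + 0 + 0 + 1 + 0 + 0 + 0 + 1 = 2 ≡ 0 (mod 2).
  s_3 = 0 + 1 + 0 + 1 + 0 + 1 + 0 + 1 = 4 ≡ 0 (mod 2).
  s_4 = 1 + 1 + 0 + 1 + 1 + 1 + 0 + 1 = 6 ≡ 0 (mod 2).
s = (1, 0, 0, 0)^T — this equals column 8 of H (binary 1000), so error is at position 8.
Correct: flip bit 8 of r = 101000101010001 to get c = 101000111010001.


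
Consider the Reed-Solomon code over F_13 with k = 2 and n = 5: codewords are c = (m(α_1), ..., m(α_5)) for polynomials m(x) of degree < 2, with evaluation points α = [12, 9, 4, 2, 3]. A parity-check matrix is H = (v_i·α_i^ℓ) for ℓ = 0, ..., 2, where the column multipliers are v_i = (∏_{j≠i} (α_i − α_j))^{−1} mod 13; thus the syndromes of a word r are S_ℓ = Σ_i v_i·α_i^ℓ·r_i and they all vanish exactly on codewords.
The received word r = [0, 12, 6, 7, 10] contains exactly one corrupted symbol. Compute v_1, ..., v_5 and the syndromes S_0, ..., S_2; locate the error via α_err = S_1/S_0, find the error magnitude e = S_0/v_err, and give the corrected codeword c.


S = (11, 9, 5), error at position 4, error magnitude e = 6, c = [0, 12, 6, 1, 10].

Step 1: column multipliers v_i = (∏_{j≠i}(α_i − α_j))^{−1} mod 13.
  i = 1 (α = 12): (12−9)(12−4)(12−2)(12−3) = 3·8·10·9 = 2160 ≡ 2, so v_1 = 2^{−1} = 7 (mod 13).
  i = 2 (α = 9): (9−12)(9−4)(9−2)(9−3) = (−3)·5·7·6 = −630 ≡ 7, so v_2 = 7^{−1} = 2 (mod 13).
  i = 3 (α = 4): (4−12)(4−9)(4−2)(4−3) = (−8)·(−5)·2·1 = 80 ≡ 2, so v_3 = 2^{−1} = 7 (mod 13).
  i = 4 (α = 2): (2−12)(2−9)(2−4)(2−3) = (−10)·(−7)·(−2)·(−1) = 140 ≡ 10, so v_4 = 10^{−1} = 4 (mod 13).
  i = 5 (α = 3): (3−12)(3−9)(3−4)(3−2) = (−9)·(−6)·(−1)·1 = −54 ≡ 11, so v_5 = 11^{−1} = 6 (mod 13).
  v = [7, 2, 7, 4, 6].
Step 2: syndromes of r = [0, 12, 6, 7, 10] (all sums mod 13).
  S_0 = Σ v_i r_i = 7·0 + 2·12 + 7·6 + 4·7 + 6·10 = 154 ≡ 11.
  S_1 = Σ v_i α_i r_i = 7·12·0 + 2·9·12 + 7·4·6 + 4·2·7 + 6·3·10 = 620 ≡ 9.
  α_i^2 mod 13 = [1, 3, 3, 4, 9].
  S_2 = Σ v_i α_i^2 r_i = 7·1·0 + 2·3·12 + 7·3·6 + 4·4·7 + 6·9·10 = 850 ≡ 5.
  S = (11, 9, 5) ≠ 0, so r is not a codeword (an error is present).
Step 3: locate the error. For a single error e at position i, S_ℓ = v_i·e·α_i^ℓ, so α_err = S_1/S_0.
  S_0^{−1} = 11^{−1} = 6 (mod 13), so α_err = 9·6 = 54 ≡ 2 = α_4. Error position i = 4.
  Consistency check: S_2/S_1 = 5·3 = 15 ≡ 2 = α_err ✓ (single-error assumption holds).
Step 4: error magnitude e = S_0/v_4 = S_0·∏_{j≠4}(α_4 − α_j) = 11·10 = 110 ≡ 6 (mod 13).
Step 5: correct position 4: c_4 = r_4 − e = 7 − 6 ≡ 1 (mod 13). Hence c = [0, 12, 6, 1, 10].
  Check: interpolating c through the α_i gives m(x) = 9 + 9·x (degree < 2) with m(α_i) = c_i for every i, so c is indeed a codeword.


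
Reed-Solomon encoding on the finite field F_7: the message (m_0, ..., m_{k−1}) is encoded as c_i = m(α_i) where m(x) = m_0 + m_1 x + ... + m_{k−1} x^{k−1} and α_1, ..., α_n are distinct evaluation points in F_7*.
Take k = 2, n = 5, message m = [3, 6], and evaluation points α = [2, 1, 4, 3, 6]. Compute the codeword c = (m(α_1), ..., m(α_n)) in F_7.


c = [1, 2, 6, 0, 4]

Message polynomial: m(x) = 3 + 6·x (mod 7).
For each evaluation point α_i, compute m(α_i) mod 7:
  α_1 = 2: Horner steps 6 → 1, so m(2) = 1.
  α_2 = 1: Horner steps 6 → 2, so m(1) = 2.
  α_3 = 4: Horner steps 6 → 6, so m(4) = 6.
  α_4 = 3: Horner steps 6 → 0, so m(3) = 0.
  α_5 = 6: Horner steps 6 → 4, so m(6) = 4.
Codeword c = [1, 2, 6, 0, 4] ∈ F_7^5.


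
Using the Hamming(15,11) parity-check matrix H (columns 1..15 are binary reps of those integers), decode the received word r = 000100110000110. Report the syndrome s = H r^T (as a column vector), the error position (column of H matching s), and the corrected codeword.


s = (1, 0, 0, 0)^T, error position = 8, corrected codeword c = 000100100000110

Compute s = H r^T mod 2 one row at a time:
  s_1 = 1 + 0 + 0 + 0 + 0 + 1 + 1 + 0 = 3 ≡ 1 (mod 2).
  s_2 = 1 + 0 + 0 + 1 + 0 + 1 + 1 + 0 = 4 ≡ 0 (mod 2).
  s_3 = 0 + 0 + 0 + 1 + 0 + 0 + 1 + 0 = 2 ≡ 0 (mod 2).
  s_4 = 0 + 0 + 0 + 1 + 0 + 0 + 1 + 0 = 2 ≡ 0 (mod 2).
s = (1, 0, 0, 0)^T — this equals column 8 of H (binary 1000), so error is at position 8.
Correct: flip bit 8 of r = 000100110000110 to get c = 000100100000110.


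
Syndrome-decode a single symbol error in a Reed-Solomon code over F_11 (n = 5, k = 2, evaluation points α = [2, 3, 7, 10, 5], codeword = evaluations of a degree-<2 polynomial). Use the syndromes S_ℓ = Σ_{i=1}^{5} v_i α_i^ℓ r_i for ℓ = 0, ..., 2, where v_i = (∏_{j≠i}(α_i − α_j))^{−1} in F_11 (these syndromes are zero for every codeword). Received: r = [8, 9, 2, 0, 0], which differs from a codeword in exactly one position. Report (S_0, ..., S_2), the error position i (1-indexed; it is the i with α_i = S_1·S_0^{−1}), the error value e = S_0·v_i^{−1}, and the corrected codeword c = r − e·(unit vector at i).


S = (7, 4, 7), error at position 4, error magnitude e = 6, c = [8, 9, 2, 5, 0].

Step 1: column multipliers v_i = (∏_{j≠i}(α_i − α_j))^{−1} mod 11.
  i = 1 (α = 2): (2−3)(2−7)(2−10)(2−5) = (−1)·(−5)·(−8)·(−3) = 120 ≡ 10, so v_1 = 10^{−1} = 10 (mod 11).
  i = 2 (α = 3): (3−2)(3−7)(3−10)(3−5) = 1·(−4)·(−7)·(−2) = −56 ≡ 10, so v_2 = 10^{−1} = 10 (mod 11).
  i = 3 (α = 7): (7−2)(7−3)(7−10)(7−5) = 5·4·(−3)·2 = −120 ≡ 1, so v_3 = 1^{−1} = 1 (mod 11).
  i = 4 (α = 10): (10−2)(10−3)(10−7)(10−5) = 8·7·3·5 = 840 ≡ 4, so v_4 = 4^{−1} = 3 (mod 11).
  i = 5 (α = 5): (5−2)(5−3)(5−7)(5−10) = 3·2·(−2)·(−5) = 60 ≡ 5, so v_5 = 5^{−1} = 9 (mod 11).
  v = [10, 10, 1, 3, 9].
Step 2: syndromes of r = [8, 9, 2, 0, 0] (all sums mod 11).
  S_0 = Σ v_i r_i = 10·8 + 10·9 + 1·2 + 3·0 + 9·0 = 172 ≡ 7.
  S_1 = Σ v_i α_i r_i = 10·2·8 + 10·3·9 + 1·7·2 + 3·10·0 + 9·5·0 = 444 ≡ 4.
  α_i^2 mod 11 = [4, 9, 5, 1, 3].
  S_2 = Σ v_i α_i^2 r_i = 10·4·8 + 10·9·9 + 1·5·2 + 3·1·0 + 9·3·0 = 1140 ≡ 7.
  S = (7, 4, 7) ≠ 0, so r is not a codeword (an error is present).
Step 3: locate the error. For a single error e at position i, S_ℓ = v_i·e·α_i^ℓ, so α_err = S_1/S_0.
  S_0^{−1} = 7^{−1} = 8 (mod 11), so α_err = 4·8 = 32 ≡ 10 = α_4. Error position i = 4.
  Consistency check: S_2/S_1 = 7·3 = 21 ≡ 10 = α_err ✓ (single-error assumption holds).
Step 4: error magnitude e = S_0/v_4 = S_0·∏_{j≠4}(α_4 − α_j) = 7·4 = 28 ≡ 6 (mod 11).
Step 5: correct position 4: c_4 = r_4 − e = 0 − 6 ≡ 5 (mod 11). Hence c = [8, 9, 2, 5, 0].
  Check: interpolating c through the α_i gives m(x) = 6 + 1·x (degree < 2) with m(α_i) = c_i for every i, so c is indeed a codeword.


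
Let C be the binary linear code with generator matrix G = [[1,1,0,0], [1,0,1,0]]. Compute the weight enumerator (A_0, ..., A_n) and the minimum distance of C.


Weight distribution: A_0 = 1, A_2 = 3. Minimum distance d = 2.

Enumerate all 2^2 = 4 messages m ∈ F_2^2.
For each, compute codeword c = mG in F_2^4, then tally its weight.
  m = 00 → c = 0000, weight = 0.
  m = 10 → c = 1100, weight = 2.
  m = 01 → c = 1010, weight = 2.
  m = 11 → c = 0110, weight = 2.
Tally weights:
  weight 0: 1 codewords.
  weight 2: 3 codewords.
Minimum distance d = smallest w > 0 with A_w > 0 = 2.
Sanity: Σ A_w = 4 = 2^2 = 4 ✓.


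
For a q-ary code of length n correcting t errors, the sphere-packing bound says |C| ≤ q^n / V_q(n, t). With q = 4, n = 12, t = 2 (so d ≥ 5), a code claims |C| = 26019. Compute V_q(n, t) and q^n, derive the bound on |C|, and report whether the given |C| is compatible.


V_q(n, t) = 631, q^n = 16777216, Hamming bound = 26588, |C| = 26019 ≤ bound (satisfied).

Step 1: Compute V_q(n, t) = Σ_{j=0}^2 C(n, j) (q−1)^j.
  j = 0: C(12,0)·(3)^0 = 1·1 = 1.
  j = 1: C(12,1)·(3)^1 = 12·3 = 36.
  j = 2: C(12,2)·(3)^2 = 66·9 = 594.
  V_q(n, t) = 1 + 36 + 594 = 631.
Step 2: q^n = 4^12 = 16777216.
Step 3: Hamming bound ⌊q^n / V_q(n,t)⌋ = ⌊16777216/631⌋ = 26588.
Step 4: Compare |C| = 26019 to 26588: satisfied.
The claimed |C| lies below the Hamming bound.


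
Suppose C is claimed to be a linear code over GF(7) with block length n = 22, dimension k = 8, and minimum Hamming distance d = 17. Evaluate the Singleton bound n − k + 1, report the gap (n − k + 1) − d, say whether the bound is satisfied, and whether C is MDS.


Singleton RHS = n − k + 1 = 15, slack = -2, bound violated (no such code; not MDS).

Singleton bound: d ≤ n − k + 1.
Here n = 22, k = 8, so n − k + 1 = 15.
Given d = 17, check d ≤ 15: NO.
Slack = (n − k + 1) − d = -2.
The slack is negative: d = 17 exceeds n − k + 1 = 15 by 2, so the Singleton bound is violated and no linear [22, 8, 17]_7 code can exist. In particular it is not MDS (MDS requires d = n − k + 1 exactly).
Description: the claimed parameters are [22, 8, 17]_7; such a code would be impossible (violates the Singleton bound).


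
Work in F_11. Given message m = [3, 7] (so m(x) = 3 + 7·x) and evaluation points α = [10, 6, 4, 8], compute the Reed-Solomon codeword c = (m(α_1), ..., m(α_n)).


c = [7, 1, 9, 4]

Message polynomial: m(x) = 3 + 7·x (mod 11).
For each evaluation point α_i, compute m(α_i) mod 11:
  α_1 = 10: Horner steps 7 → 7, so m(10) = 7.
  α_2 = 6: Horner steps 7 → 1, so m(6) = 1.
  α_3 = 4: Horner steps 7 → 9, so m(4) = 9.
  α_4 = 8: Horner steps 7 → 4, so m(8) = 4.
Codeword c = [7, 1, 9, 4] ∈ F_11^4.


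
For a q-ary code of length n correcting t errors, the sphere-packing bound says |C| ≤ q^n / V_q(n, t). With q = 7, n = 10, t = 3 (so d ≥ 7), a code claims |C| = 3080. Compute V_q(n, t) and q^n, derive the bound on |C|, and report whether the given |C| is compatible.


V_q(n, t) = 27601, q^n = 282475249, Hamming bound = 10234, |C| = 3080 ≤ bound (satisfied).

Step 1: Compute V_q(n, t) = Σ_{j=0}^3 C(n, j) (q−1)^j.
  j = 0: C(10,0)·(6)^0 = 1·1 = 1.
  j = 1: C(10,1)·(6)^1 = 10·6 = 60.
  j = 2: C(10,2)·(6)^2 = 45·36 = 1620.
  j = 3: C(10,3)·(6)^3 = 120·216 = 25920.
  V_q(n, t) = 1 + 60 + 1620 + 25920 = 27601.
Step 2: q^n = 7^10 = 282475249.
Step 3: Hamming bound ⌊q^n / V_q(n,t)⌋ = ⌊282475249/27601⌋ = 10234.
Step 4: Compare |C| = 3080 to 10234: satisfied.
The claimed |C| lies below the Hamming bound.


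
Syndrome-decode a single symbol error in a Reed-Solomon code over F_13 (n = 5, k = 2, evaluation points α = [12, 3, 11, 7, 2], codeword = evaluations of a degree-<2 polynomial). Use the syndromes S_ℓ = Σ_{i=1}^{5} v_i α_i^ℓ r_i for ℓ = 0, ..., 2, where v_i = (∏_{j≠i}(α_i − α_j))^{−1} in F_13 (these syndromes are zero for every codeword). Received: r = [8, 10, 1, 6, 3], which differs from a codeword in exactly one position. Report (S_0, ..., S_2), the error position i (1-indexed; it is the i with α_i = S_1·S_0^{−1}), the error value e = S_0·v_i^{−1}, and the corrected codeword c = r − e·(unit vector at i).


S = (2, 1, 7), error at position 4, error magnitude e = 7, c = [8, 10, 1, 12, 3].

Step 1: column multipliers v_i = (∏_{j≠i}(α_i − α_j))^{−1} mod 13.
  i = 1 (α = 12): (12−3)(12−11)(12−7)(12−2) = 9·1·5·10 = 450 ≡ 8, so v_1 = 8^{−1} = 5 (mod 13).
  i = 2 (α = 3): (3−12)(3−11)(3−7)(3−2) = (−9)·(−8)·(−4)·1 = −288 ≡ 11, so v_2 = 11^{−1} = 6 (mod 13).
  i = 3 (α = 11): (11−12)(11−3)(11−7)(11−2) = (−1)·8·4·9 = −288 ≡ 11, so v_3 = 11^{−1} = 6 (mod 13).
  i = 4 (α = 7): (7−12)(7−3)(7−11)(7−2) = (−5)·4·(−4)·5 = 400 ≡ 10, so v_4 = 10^{−1} = 4 (mod 13).
  i = 5 (α = 2): (2−12)(2−3)(2−11)(2−7) = (−10)·(−1)·(−9)·(−5) = 450 ≡ 8, so v_5 = 8^{−1} = 5 (mod 13).
  v = [5, 6, 6, 4, 5].
Step 2: syndromes of r = [8, 10, 1, 6, 3] (all sums mod 13).
  S_0 = Σ v_i r_i = 5·8 + 6·10 + 6·1 + 4·6 + 5·3 = 145 ≡ 2.
  S_1 = Σ v_i α_i r_i = 5·12·8 + 6·3·10 + 6·11·1 + 4·7·6 + 5·2·3 = 924 ≡ 1.
  α_i^2 mod 13 = [1, 9, 4, 10, 4].
  S_2 = Σ v_i α_i^2 r_i = 5·1·8 + 6·9·10 + 6·4·1 + 4·10·6 + 5·4·3 = 904 ≡ 7.
  S = (2, 1, 7) ≠ 0, so r is not a codeword (an error is present).
Step 3: locate the error. For a single error e at position i, S_ℓ = v_i·e·α_i^ℓ, so α_err = S_1/S_0.
  S_0^{−1} = 2^{−1} = 7 (mod 13), so α_err = 1·7 = 7 ≡ 7 = α_4. Error position i = 4.
  Consistency check: S_2/S_1 = 7·1 = 7 ≡ 7 = α_err ✓ (single-error assumption holds).
Step 4: error magnitude e = S_0/v_4 = S_0·∏_{j≠4}(α_4 − α_j) = 2·10 = 20 ≡ 7 (mod 13).
Step 5: correct position 4: c_4 = r_4 − e = 6 − 7 ≡ 12 (mod 13). Hence c = [8, 10, 1, 12, 3].
  Check: interpolating c through the α_i gives m(x) = 2 + 7·x (degree < 2) with m(α_i) = c_i for every i, so c is indeed a codeword.


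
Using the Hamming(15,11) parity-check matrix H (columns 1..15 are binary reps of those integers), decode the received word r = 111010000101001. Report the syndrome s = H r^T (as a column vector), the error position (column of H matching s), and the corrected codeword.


s = (1, 1, 0, 0)^T, error position = 12, corrected codeword c = 111010000100001

Compute s = H r^T mod 2 one row at a time:
  s_1 = 0 + 0 + 1 + 0 + 1 + 0 + 0 + 1 = 3 ≡ 1 (mod 2).
  s_2 = 0 + 1 + 0 + 0 + 1 + 0 + 0 + 1 = 3 ≡ 1 (mod 2).
  s_3 = 1 + 1 + 0 + 0 + 1 + 0 + 0 + 1 = 4 ≡ 0 (mod 2).
  s_4 = 1 + 1 + 1 + 0 + 0 + 0 + 0 + 1 = 4 ≡ 0 (mod 2).
s = (1, 1, 0, 0)^T — this equals column 12 of H (binary 1100), so error is at position 12.
Correct: flip bit 12 of r = 111010000101001 to get c = 111010000100001.


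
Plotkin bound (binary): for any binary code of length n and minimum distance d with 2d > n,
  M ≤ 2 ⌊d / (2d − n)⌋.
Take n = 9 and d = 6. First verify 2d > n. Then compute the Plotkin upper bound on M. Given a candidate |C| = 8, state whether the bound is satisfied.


Plotkin bound M ≤ 4; given |C| = 8 > bound (violated).

Check applicability: 2d = 12, n = 9.
2d − n = 3 > 0, so Plotkin applies.
Compute d/(2d−n) = 6/3 ≈ 2.0000.
⌊d/(2d−n)⌋ = 2.
Plotkin bound: M ≤ 2·2 = 4.
Given |C| = 8, check: VIOLATED.
This |C| is above the Plotkin bound, so no binary code with n = 9, d = 6 and 8 codewords exists.


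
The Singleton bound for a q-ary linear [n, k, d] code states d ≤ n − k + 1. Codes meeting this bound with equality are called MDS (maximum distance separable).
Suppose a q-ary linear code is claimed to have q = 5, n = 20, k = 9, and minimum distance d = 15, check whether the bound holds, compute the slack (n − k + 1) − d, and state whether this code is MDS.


Singleton RHS = n − k + 1 = 12, slack = -3, bound violated (no such code; not MDS).

Singleton bound: d ≤ n − k + 1.
Here n = 20, k = 9, so n − k + 1 = 12.
Given d = 15, check d ≤ 12: NO.
Slack = (n − k + 1) − d = -3.
The slack is negative: d = 15 exceeds n − k + 1 = 12 by 3, so the Singleton bound is violated and no linear [20, 9, 15]_5 code can exist. In particular it is not MDS (MDS requires d = n − k + 1 exactly).
Description: the claimed parameters are [20, 9, 15]_5; such a code would be impossible (violates the Singleton bound).


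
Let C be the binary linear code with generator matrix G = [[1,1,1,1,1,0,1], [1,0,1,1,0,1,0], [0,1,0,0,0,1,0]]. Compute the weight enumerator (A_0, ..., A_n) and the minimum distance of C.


Weight distribution: A_0 = 1, A_2 = 2, A_4 = 3, A_6 = 2. Minimum distance d = 2.

Enumerate all 2^3 = 8 messages m ∈ F_2^3.
For each, compute codeword c = mG in F_2^7, then tally its weight.
  m = 000 → c = 0000000, weight = 0.
  m = 100 → c = 1111101, weight = 6.
  m = 010 → c = 1011010, weight = 4.
  m = 110 → c = 0100111, weight = 4.
  m = 001 → c = 0100010, weight = 2.
  m = 101 → c = 1011111, weight = 6.
  m = 011 → c = 1111000, weight = 4.
  m = 111 → c = 0000101, weight = 2.
Tally weights:
  weight 0: 1 codewords.
  weight 2: 2 codewords.
  weight 4: 3 codewords.
  weight 6: 2 codewords.
Minimum distance d = smallest w > 0 with A_w > 0 = 2.
Sanity: Σ A_w = 8 = 2^3 = 8 ✓.


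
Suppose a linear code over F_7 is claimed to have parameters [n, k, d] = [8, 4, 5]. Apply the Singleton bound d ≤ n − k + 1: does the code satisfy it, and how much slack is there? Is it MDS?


Singleton RHS = n − k + 1 = 5, slack = 0, bound satisfied, MDS.

Singleton bound: d ≤ n − k + 1.
Here n = 8, k = 4, so n − k + 1 = 5.
Given d = 5, check d ≤ 5: YES.
Slack = (n − k + 1) − d = 0.
The code is MDS (slack = 0).
Description: the claimed parameters are [8, 4, 5]_7; such a code would be MDS (meets Singleton bound).


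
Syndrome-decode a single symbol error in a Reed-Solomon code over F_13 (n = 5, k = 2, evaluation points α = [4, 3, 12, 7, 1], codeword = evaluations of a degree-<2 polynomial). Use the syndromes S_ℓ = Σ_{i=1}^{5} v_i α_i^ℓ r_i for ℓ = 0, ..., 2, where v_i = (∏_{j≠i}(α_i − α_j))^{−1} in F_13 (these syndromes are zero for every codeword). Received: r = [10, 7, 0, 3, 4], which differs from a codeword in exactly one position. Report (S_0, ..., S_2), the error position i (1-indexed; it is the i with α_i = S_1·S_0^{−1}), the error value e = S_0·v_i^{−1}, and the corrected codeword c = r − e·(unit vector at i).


S = (2, 6, 5), error at position 2, error magnitude e = 12, c = [10, 8, 0, 3, 4].

Step 1: column multipliers v_i = (∏_{j≠i}(α_i − α_j))^{−1} mod 13.
  i = 1 (α = 4): (4−3)(4−12)(4−7)(4−1) = 1·(−8)·(−3)·3 = 72 ≡ 7, so v_1 = 7^{−1} = 2 (mod 13).
  i = 2 (α = 3): (3−4)(3−12)(3−7)(3−1) = (−1)·(−9)·(−4)·2 = −72 ≡ 6, so v_2 = 6^{−1} = 11 (mod 13).
  i = 3 (α = 12): (12−4)(12−3)(12−7)(12−1) = 8·9·5·11 = 3960 ≡ 8, so v_3 = 8^{−1} = 5 (mod 13).
  i = 4 (α = 7): (7−4)(7−3)(7−12)(7−1) = 3·4·(−5)·6 = −360 ≡ 4, so v_4 = 4^{−1} = 10 (mod 13).
  i = 5 (α = 1): (1−4)(1−3)(1−12)(1−7) = (−3)·(−2)·(−11)·(−6) = 396 ≡ 6, so v_5 = 6^{−1} = 11 (mod 13).
  v = [2, 11, 5, 10, 11].
Step 2: syndromes of r = [10, 7, 0, 3, 4] (all sums mod 13).
  S_0 = Σ v_i r_i = 2·10 + 11·7 + 5·0 + 10·3 + 11·4 = 171 ≡ 2.
  S_1 = Σ v_i α_i r_i = 2·4·10 + 11·3·7 + 5·12·0 + 10·7·3 + 11·1·4 = 565 ≡ 6.
  α_i^2 mod 13 = [3, 9, 1, 10, 1].
  S_2 = Σ v_i α_i^2 r_i = 2·3·10 + 11·9·7 + 5·1·0 + 10·10·3 + 11·1·4 = 1097 ≡ 5.
  S = (2, 6, 5) ≠ 0, so r is not a codeword (an error is present).
Step 3: locate the error. For a single error e at position i, S_ℓ = v_i·e·α_i^ℓ, so α_err = S_1/S_0.
  S_0^{−1} = 2^{−1} = 7 (mod 13), so α_err = 6·7 = 42 ≡ 3 = α_2. Error position i = 2.
  Consistency check: S_2/S_1 = 5·11 = 55 ≡ 3 = α_err ✓ (single-error assumption holds).
Step 4: error magnitude e = S_0/v_2 = S_0·∏_{j≠2}(α_2 − α_j) = 2·6 = 12 ≡ 12 (mod 13).
Step 5: correct position 2: c_2 = r_2 − e = 7 − 12 ≡ 8 (mod 13). Hence c = [10, 8, 0, 3, 4].
  Check: interpolating c through the α_i gives m(x) = 2 + 2·x (degree < 2) with m(α_i) = c_i for every i, so c is indeed a codeword.


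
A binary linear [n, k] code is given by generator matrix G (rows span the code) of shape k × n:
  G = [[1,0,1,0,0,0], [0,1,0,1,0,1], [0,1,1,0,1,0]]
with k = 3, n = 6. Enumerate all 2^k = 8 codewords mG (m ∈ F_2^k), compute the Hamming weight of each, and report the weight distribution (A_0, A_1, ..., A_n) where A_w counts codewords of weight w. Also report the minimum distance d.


Weight distribution: A_0 = 1, A_2 = 1, A_3 = 3, A_4 = 2, A_5 = 1. Minimum distance d = 2.

Enumerate all 2^3 = 8 messages m ∈ F_2^3.
For each, compute codeword c = mG in F_2^6, then tally its weight.
  m = 000 → c = 000000, weight = 0.
  m = 100 → c = 101000, weight = 2.
  m = 010 → c = 010101, weight = 3.
  m = 110 → c = 111101, weight = 5.
  m = 001 → c = 011010, weight = 3.
  m = 101 → c = 110010, weight = 3.
  m = 011 → c = 001111, weight = 4.
  m = 111 → c = 100111, weight = 4.
Tally weights:
  weight 0: 1 codewords.
  weight 2: 1 codewords.
  weight 3: 3 codewords.
  weight 4: 2 codewords.
  weight 5: 1 codewords.
Minimum distance d = smallest w > 0 with A_w > 0 = 2.
Sanity: Σ A_w = 8 = 2^3 = 8 ✓.


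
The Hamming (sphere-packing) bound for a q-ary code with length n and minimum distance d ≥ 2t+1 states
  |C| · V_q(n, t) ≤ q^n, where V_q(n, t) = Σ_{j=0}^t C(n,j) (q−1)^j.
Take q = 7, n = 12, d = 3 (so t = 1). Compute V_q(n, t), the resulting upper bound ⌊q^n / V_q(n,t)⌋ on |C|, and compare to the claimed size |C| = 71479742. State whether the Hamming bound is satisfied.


V_q(n, t) = 73, q^n = 13841287201, Hamming bound = 189606673, |C| = 71479742 ≤ bound (satisfied).

Step 1: Compute V_q(n, t) = Σ_{j=0}^1 C(n, j) (q−1)^j.
  j = 0: C(12,0)·(6)^0 = 1·1 = 1.
  j = 1: C(12,1)·(6)^1 = 12·6 = 72.
  V_q(n, t) = 1 + 72 = 73.
Step 2: q^n = 7^12 = 13841287201.
Step 3: Hamming bound ⌊q^n / V_q(n,t)⌋ = ⌊13841287201/73⌋ = 189606673.
Step 4: Compare |C| = 71479742 to 189606673: satisfied.
The claimed |C| lies below the Hamming bound.


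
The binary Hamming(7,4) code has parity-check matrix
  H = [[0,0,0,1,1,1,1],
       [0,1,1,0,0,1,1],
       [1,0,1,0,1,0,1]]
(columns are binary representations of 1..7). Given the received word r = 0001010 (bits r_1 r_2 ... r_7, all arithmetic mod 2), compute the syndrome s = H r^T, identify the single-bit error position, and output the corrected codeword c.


s = (0, 1, 0)^T, error position = 2, corrected codeword c = 0101010

Compute s = H r^T mod 2 one row at a time:
  s_1 = 1 + 0 + 1 + 0 = 2 ≡ 0 (mod 2).
  s_2 = 0 + 0 + 1 + 0 = 1 ≡ 1 (mod 2).
  s_3 = 0 + 0 + 0 + 0 = 0 ≡ 0 (mod 2).
s = (0, 1, 0)^T — this equals column 2 of H (binary 010), so error is at position 2.
Correct: flip bit 2 of r = 0001010 to get c = 0101010.


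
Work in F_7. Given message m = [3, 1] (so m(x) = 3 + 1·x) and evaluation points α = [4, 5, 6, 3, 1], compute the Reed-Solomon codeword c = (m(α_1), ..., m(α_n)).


c = [0, 1, 2, 6, 4]

Message polynomial: m(x) = 3 + 1·x (mod 7).
For each evaluation point α_i, compute m(α_i) mod 7:
  α_1 = 4: Horner steps 1 → 0, so m(4) = 0.
  α_2 = 5: Horner steps 1 → 1, so m(5) = 1.
  α_3 = 6: Horner steps 1 → 2, so m(6) = 2.
  α_4 = 3: Horner steps 1 → 6, so m(3) = 6.
  α_5 = 1: Horner steps 1 → 4, so m(1) = 4.
Codeword c = [0, 1, 2, 6, 4] ∈ F_7^5.


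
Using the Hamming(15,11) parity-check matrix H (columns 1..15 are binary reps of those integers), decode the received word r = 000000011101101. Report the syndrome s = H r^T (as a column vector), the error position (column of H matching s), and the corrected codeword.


s = (0, 1, 0, 1)^T, error position = 5, corrected codeword c = 000010011101101

Compute s = H r^T mod 2 one row at a time:
  s_1 = 1 + 1 + 1 + 0 + 1 + 1 + 0 + 1 = 6 ≡ 0 (mod 2).
  s_2 = 0 + 0 + 0 + 0 + 1 + 1 + 0 + 1 = 3 ≡ 1 (mod 2).
  s_3 = 0 + 0 + 0 + 0 + 1 + 0 + 0 + 1 = 2 ≡ 0 (mod 2).
  s_4 = 0 + 0 + 0 + 0 + 1 + 0 + 1 + 1 = 3 ≡ 1 (mod 2).
s = (0, 1, 0, 1)^T — this equals column 5 of H (binary 0101), so error is at position 5.
Correct: flip bit 5 of r = 000000011101101 to get c = 000010011101101.


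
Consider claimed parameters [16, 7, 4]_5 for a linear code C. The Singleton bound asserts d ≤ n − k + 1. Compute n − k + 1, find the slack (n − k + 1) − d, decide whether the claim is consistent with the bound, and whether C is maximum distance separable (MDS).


Singleton RHS = n − k + 1 = 10, slack = 6, bound satisfied, not MDS.

Singleton bound: d ≤ n − k + 1.
Here n = 16, k = 7, so n − k + 1 = 10.
Given d = 4, check d ≤ 10: YES.
Slack = (n − k + 1) − d = 6.
The code is NOT MDS (slack = 6 > 0).
Description: the claimed parameters are [16, 7, 4]_5; such a code would be non-MDS.


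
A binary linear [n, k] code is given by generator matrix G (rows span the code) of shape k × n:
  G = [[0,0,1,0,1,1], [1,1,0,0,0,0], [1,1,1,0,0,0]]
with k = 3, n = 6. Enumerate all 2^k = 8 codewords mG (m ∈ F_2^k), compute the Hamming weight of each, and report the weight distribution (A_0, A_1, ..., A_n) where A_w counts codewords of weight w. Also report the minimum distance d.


Weight distribution: A_0 = 1, A_1 = 1, A_2 = 2, A_3 = 2, A_4 = 1, A_5 = 1. Minimum distance d = 1.

Enumerate all 2^3 = 8 messages m ∈ F_2^3.
For each, compute codeword c = mG in F_2^6, then tally its weight.
  m = 000 → c = 000000, weight = 0.
  m = 100 → c = 001011, weight = 3.
  m = 010 → c = 110000, weight = 2.
  m = 110 → c = 111011, weight = 5.
  m = 001 → c = 111000, weight = 3.
  m = 101 → c = 110011, weight = 4.
  m = 011 → c = 001000, weight = 1.
  m = 111 → c = 000011, weight = 2.
Tally weights:
  weight 0: 1 codewords.
  weight 1: 1 codewords.
  weight 2: 2 codewords.
  weight 3: 2 codewords.
  weight 4: 1 codewords.
  weight 5: 1 codewords.
Minimum distance d = smallest w > 0 with A_w > 0 = 1.
Sanity: Σ A_w = 8 = 2^3 = 8 ✓.


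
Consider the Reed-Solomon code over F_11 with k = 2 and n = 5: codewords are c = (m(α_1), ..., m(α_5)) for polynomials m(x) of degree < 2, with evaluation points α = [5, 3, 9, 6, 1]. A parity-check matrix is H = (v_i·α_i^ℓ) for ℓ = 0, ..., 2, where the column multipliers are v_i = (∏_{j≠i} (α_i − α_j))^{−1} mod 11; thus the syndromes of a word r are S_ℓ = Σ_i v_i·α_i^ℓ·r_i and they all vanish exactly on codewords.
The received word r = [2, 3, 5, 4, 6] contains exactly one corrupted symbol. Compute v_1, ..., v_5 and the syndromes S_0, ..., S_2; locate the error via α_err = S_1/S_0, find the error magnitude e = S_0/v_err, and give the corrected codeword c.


S = (9, 1, 5), error at position 1, error magnitude e = 2, c = [0, 3, 5, 4, 6].

Step 1: column multipliers v_i = (∏_{j≠i}(α_i − α_j))^{−1} mod 11.
  i = 1 (α = 5): (5−3)(5−9)(5−6)(5−1) = 2·(−4)·(−1)·4 = 32 ≡ 10, so v_1 = 10^{−1} = 10 (mod 11).
  i = 2 (α = 3): (3−5)(3−9)(3−6)(3−1) = (−2)·(−6)·(−3)·2 = −72 ≡ 5, so v_2 = 5^{−1} = 9 (mod 11).
  i = 3 (α = 9): (9−5)(9−3)(9−6)(9−1) = 4·6·3·8 = 576 ≡ 4, so v_3 = 4^{−1} = 3 (mod 11).
  i = 4 (α = 6): (6−5)(6−3)(6−9)(6−1) = 1·3·(−3)·5 = −45 ≡ 10, so v_4 = 10^{−1} = 10 (mod 11).
  i = 5 (α = 1): (1−5)(1−3)(1−9)(1−6) = (−4)·(−2)·(−8)·(−5) = 320 ≡ 1, so v_5 = 1^{−1} = 1 (mod 11).
  v = [10, 9, 3, 10, 1].
Step 2: syndromes of r = [2, 3, 5, 4, 6] (all sums mod 11).
  S_0 = Σ v_i r_i = 10·2 + 9·3 + 3·5 + 10·4 + 1·6 = 108 ≡ 9.
  S_1 = Σ v_i α_i r_i = 10·5·2 + 9·3·3 + 3·9·5 + 10·6·4 + 1·1·6 = 562 ≡ 1.
  α_i^2 mod 11 = [3, 9, 4, 3, 1].
  S_2 = Σ v_i α_i^2 r_i = 10·3·2 + 9·9·3 + 3·4·5 + 10·3·4 + 1·1·6 = 489 ≡ 5.
  S = (9, 1, 5) ≠ 0, so r is not a codeword (an error is present).
Step 3: locate the error. For a single error e at position i, S_ℓ = v_i·e·α_i^ℓ, so α_err = S_1/S_0.
  S_0^{−1} = 9^{−1} = 5 (mod 11), so α_err = 1·5 = 5 ≡ 5 = α_1. Error position i = 1.
  Consistency check: S_2/S_1 = 5·1 = 5 ≡ 5 = α_err ✓ (single-error assumption holds).
Step 4: error magnitude e = S_0/v_1 = S_0·∏_{j≠1}(α_1 − α_j) = 9·10 = 90 ≡ 2 (mod 11).
Step 5: correct position 1: c_1 = r_1 − e = 2 − 2 ≡ 0 (mod 11). Hence c = [0, 3, 5, 4, 6].
  Check: interpolating c through the α_i gives m(x) = 2 + 4·x (degree < 2) with m(α_i) = c_i for every i, so c is indeed a codeword.


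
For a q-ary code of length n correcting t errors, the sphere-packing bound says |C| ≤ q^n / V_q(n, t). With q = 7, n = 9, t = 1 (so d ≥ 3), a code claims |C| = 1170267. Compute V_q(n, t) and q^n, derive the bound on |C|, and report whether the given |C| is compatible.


V_q(n, t) = 55, q^n = 40353607, Hamming bound = 733701, |C| = 1170267 > bound (violated).

Step 1: Compute V_q(n, t) = Σ_{j=0}^1 C(n, j) (q−1)^j.
  j = 0: C(9,0)·(6)^0 = 1·1 = 1.
  j = 1: C(9,1)·(6)^1 = 9·6 = 54.
  V_q(n, t) = 1 + 54 = 55.
Step 2: q^n = 7^9 = 40353607.
Step 3: Hamming bound ⌊q^n / V_q(n,t)⌋ = ⌊40353607/55⌋ = 733701.
Step 4: Compare |C| = 1170267 to 733701: violated.
The claimed |C| lies above the Hamming bound, so no 7-ary code of length 9 with d ≥ 3 can have 1170267 codewords.


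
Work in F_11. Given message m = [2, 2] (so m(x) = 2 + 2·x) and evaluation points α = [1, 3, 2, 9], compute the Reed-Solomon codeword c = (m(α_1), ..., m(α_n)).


c = [4, 8, 6, 9]

Message polynomial: m(x) = 2 + 2·x (mod 11).
For each evaluation point α_i, compute m(α_i) mod 11:
  α_1 = 1: Horner steps 2 → 4, so m(1) = 4.
  α_2 = 3: Horner steps 2 → 8, so m(3) = 8.
  α_3 = 2: Horner steps 2 → 6, so m(2) = 6.
  α_4 = 9: Horner steps 2 → 9, so m(9) = 9.
Codeword c = [4, 8, 6, 9] ∈ F_11^4.


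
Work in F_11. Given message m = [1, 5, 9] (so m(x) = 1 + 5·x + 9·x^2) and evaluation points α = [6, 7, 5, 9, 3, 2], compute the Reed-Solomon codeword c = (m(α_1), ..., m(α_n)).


c = [3, 4, 9, 5, 9, 3]

Message polynomial: m(x) = 1 + 5·x + 9·x^2 (mod 11).
For each evaluation point α_i, compute m(α_i) mod 11:
  α_1 = 6: Horner steps 9 → 4 → 3, so m(6) = 3.
  α_2 = 7: Horner steps 9 → 2 → 4, so m(7) = 4.
  α_3 = 5: Horner steps 9 → 6 → 9, so m(5) = 9.
  α_4 = 9: Horner steps 9 → 9 → 5, so m(9) = 5.
  α_5 = 3: Horner steps 9 → 10 → 9, so m(3) = 9.
  α_6 = 2: Horner steps 9 → 1 → 3, so m(2) = 3.
Codeword c = [3, 4, 9, 5, 9, 3] ∈ F_11^6.


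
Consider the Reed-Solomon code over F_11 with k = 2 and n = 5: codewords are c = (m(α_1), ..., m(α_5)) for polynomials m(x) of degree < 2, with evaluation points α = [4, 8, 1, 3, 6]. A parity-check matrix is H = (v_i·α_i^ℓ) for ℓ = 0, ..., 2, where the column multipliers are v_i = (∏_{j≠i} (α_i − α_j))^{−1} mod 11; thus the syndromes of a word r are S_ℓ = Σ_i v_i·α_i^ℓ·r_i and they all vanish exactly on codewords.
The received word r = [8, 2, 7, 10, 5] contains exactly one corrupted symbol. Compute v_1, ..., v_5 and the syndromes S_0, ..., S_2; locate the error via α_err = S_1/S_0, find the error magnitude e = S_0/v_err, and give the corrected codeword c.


S = (2, 6, 7), error at position 4, error magnitude e = 6, c = [8, 2, 7, 4, 5].

Step 1: column multipliers v_i = (∏_{j≠i}(α_i − α_j))^{−1} mod 11.
  i = 1 (α = 4): (4−8)(4−1)(4−3)(4−6) = (−4)·3·1·(−2) = 24 ≡ 2, so v_1 = 2^{−1} = 6 (mod 11).
  i = 2 (α = 8): (8−4)(8−1)(8−3)(8−6) = 4·7·5·2 = 280 ≡ 5, so v_2 = 5^{−1} = 9 (mod 11).
  i = 3 (α = 1): (1−4)(1−8)(1−3)(1−6) = (−3)·(−7)·(−2)·(−5) = 210 ≡ 1, so v_3 = 1^{−1} = 1 (mod 11).
  i = 4 (α = 3): (3−4)(3−8)(3−1)(3−6) = (−1)·(−5)·2·(−3) = −30 ≡ 3, so v_4 = 3^{−1} = 4 (mod 11).
  i = 5 (α = 6): (6−4)(6−8)(6−1)(6−3) = 2·(−2)·5·3 = −60 ≡ 6, so v_5 = 6^{−1} = 2 (mod 11).
  v = [6, 9, 1, 4, 2].
Step 2: syndromes of r = [8, 2, 7, 10, 5] (all sums mod 11).
  S_0 = Σ v_i r_i = 6·8 + 9·2 + 1·7 + 4·10 + 2·5 = 123 ≡ 2.
  S_1 = Σ v_i α_i r_i = 6·4·8 + 9·8·2 + 1·1·7 + 4·3·10 + 2·6·5 = 523 ≡ 6.
  α_i^2 mod 11 = [5, 9, 1, 9, 3].
  S_2 = Σ v_i α_i^2 r_i = 6·5·8 + 9·9·2 + 1·1·7 + 4·9·10 + 2·3·5 = 799 ≡ 7.
  S = (2, 6, 7) ≠ 0, so r is not a codeword (an error is present).
Step 3: locate the error. For a single error e at position i, S_ℓ = v_i·e·α_i^ℓ, so α_err = S_1/S_0.
  S_0^{−1} = 2^{−1} = 6 (mod 11), so α_err = 6·6 = 36 ≡ 3 = α_4. Error position i = 4.
  Consistency check: S_2/S_1 = 7·2 = 14 ≡ 3 = α_err ✓ (single-error assumption holds).
Step 4: error magnitude e = S_0/v_4 = S_0·∏_{j≠4}(α_4 − α_j) = 2·3 = 6 ≡ 6 (mod 11).
Step 5: correct position 4: c_4 = r_4 − e = 10 − 6 ≡ 4 (mod 11). Hence c = [8, 2, 7, 4, 5].
  Check: interpolating c through the α_i gives m(x) = 3 + 4·x (degree < 2) with m(α_i) = c_i for every i, so c is indeed a codeword.
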